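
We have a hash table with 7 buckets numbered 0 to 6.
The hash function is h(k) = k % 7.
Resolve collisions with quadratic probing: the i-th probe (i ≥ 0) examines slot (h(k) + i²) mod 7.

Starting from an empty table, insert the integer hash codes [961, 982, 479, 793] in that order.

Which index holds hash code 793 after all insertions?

961 hashes to 2; slot 2 is free => place at 2.
982 hashes to 2; 2 taken => place at 3.
479 hashes to 3; 3 taken => place at 4.
793 hashes to 2; 2,3 taken => place at 6.
Table: [∅, ∅, 961, 982, 479, ∅, 793]

6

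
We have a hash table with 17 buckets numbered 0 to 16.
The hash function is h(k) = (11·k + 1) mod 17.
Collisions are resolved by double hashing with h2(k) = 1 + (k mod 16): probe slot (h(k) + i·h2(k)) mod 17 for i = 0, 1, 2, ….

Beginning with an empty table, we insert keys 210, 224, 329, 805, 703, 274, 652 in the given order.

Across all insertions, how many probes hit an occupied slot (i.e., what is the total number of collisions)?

210 hashes to 16; slot 16 is free -> place at 16.
224 hashes to 0; slot 0 is free -> place at 0.
329 hashes to 16, h2=10; 16 taken -> place at 9.
805 hashes to 16, h2=6; 16 taken -> place at 5.
703 hashes to 16, h2=16; 16 taken -> place at 15.
274 hashes to 6; slot 6 is free -> place at 6.
652 hashes to 16, h2=13; 16 taken -> place at 12.
Table: [224, ., ., ., ., 805, 274, ., ., 329, ., ., 652, ., ., 703, 210]

4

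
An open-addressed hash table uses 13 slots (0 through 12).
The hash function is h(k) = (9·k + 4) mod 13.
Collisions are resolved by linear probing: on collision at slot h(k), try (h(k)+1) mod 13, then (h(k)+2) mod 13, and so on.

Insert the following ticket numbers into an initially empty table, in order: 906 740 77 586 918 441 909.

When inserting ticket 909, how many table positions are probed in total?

906: h=7 → slot 7
740: h=8 → slot 8
77: h=8, probe 8,9 → slot 9
586: h=0 → slot 0
918: h=11 → slot 11
441: h=8, probe 8,9,10 → slot 10
909: h=8, probe 8,9,10,11,12 → slot 12
Table: [586, -, -, -, -, -, -, 906, 740, 77, 441, 918, 909]

5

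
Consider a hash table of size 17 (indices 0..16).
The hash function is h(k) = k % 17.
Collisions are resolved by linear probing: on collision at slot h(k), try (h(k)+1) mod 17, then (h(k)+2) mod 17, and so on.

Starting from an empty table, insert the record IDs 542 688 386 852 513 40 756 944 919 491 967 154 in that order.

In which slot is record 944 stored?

542: h=15 => slot 15
688: h=8 => slot 8
386: h=12 => slot 12
852: h=2 => slot 2
513: h=3 => slot 3
40: h=6 => slot 6
756: h=8, probe 8,9 => slot 9
944: h=9, probe 9,10 => slot 10
919: h=1 => slot 1
491: h=15, probe 15,16 => slot 16
967: h=15, probe 15,16,0 => slot 0
154: h=1, probe 1,2,3,4 => slot 4
Table: [967, 919, 852, 513, 154, _, 40, _, 688, 756, 944, _, 386, _, _, 542, 491]

10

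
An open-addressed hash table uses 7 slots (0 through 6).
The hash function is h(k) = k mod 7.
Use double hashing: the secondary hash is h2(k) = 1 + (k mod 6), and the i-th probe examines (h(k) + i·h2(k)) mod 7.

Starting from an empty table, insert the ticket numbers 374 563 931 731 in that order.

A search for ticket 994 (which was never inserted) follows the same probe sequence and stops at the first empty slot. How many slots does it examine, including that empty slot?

2

Insert 374: h=3, slot 3 empty → index 3.
Insert 563: h=3, h2=6, slot 3 occupied → index 2.
Insert 931: h=0, slot 0 empty → index 0.
Insert 731: h=3, h2=6, slots 3,2 occupied → index 1.
Table: [931, 731, 563, 374, ., ., .]
Lookup 994: h=0, h2=5, probe 0,5 → slot 5 empty, not found.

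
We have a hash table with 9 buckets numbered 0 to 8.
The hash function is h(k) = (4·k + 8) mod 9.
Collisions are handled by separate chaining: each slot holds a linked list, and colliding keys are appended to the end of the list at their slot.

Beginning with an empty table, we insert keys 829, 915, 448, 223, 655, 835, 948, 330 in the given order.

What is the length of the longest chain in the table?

4

829 → bucket 3
915 → bucket 5
448 → bucket 0
223 → bucket 0 (collision)
655 → bucket 0 (collision)
835 → bucket 0 (collision)
948 → bucket 2
330 → bucket 5 (collision)
Final buckets:
0: 448 -> 223 -> 655 -> 835
1: ∅
2: 948
3: 829
4: ∅
5: 915 -> 330
6: ∅
7: ∅
8: ∅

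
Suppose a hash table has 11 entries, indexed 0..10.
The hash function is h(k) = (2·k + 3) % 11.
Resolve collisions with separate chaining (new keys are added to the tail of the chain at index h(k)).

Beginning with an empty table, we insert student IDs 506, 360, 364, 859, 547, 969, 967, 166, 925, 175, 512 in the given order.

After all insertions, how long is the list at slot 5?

Insert 506: h=3, bucket 3 empty → new chain.
Insert 360: h=8, bucket 8 empty → new chain.
Insert 364: h=5, bucket 5 empty → new chain.
Insert 859: h=5, bucket 5 nonempty → append to chain.
Insert 547: h=8, bucket 8 nonempty → append to chain.
Insert 969: h=5, bucket 5 nonempty → append to chain.
Insert 967: h=1, bucket 1 empty → new chain.
Insert 166: h=5, bucket 5 nonempty → append to chain.
Insert 925: h=5, bucket 5 nonempty → append to chain.
Insert 175: h=1, bucket 1 nonempty → append to chain.
Insert 512: h=4, bucket 4 empty → new chain.
Final buckets:
0: .
1: 967 -> 175
2: .
3: 506
4: 512
5: 364 -> 859 -> 969 -> 166 -> 925
6: .
7: .
8: 360 -> 547
9: .
10: .

5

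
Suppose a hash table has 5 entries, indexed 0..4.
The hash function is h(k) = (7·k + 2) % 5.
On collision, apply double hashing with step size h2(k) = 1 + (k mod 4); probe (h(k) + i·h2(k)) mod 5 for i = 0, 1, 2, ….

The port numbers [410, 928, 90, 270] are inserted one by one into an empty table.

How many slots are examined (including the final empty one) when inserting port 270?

410 hashes to 2; slot 2 is free → place at 2.
928 hashes to 3; slot 3 is free → place at 3.
90 hashes to 2, h2=3; 2 taken → place at 0.
270 hashes to 2, h2=3; 2,0,3 taken → place at 1.
Table: [90, 270, 410, 928, —]

4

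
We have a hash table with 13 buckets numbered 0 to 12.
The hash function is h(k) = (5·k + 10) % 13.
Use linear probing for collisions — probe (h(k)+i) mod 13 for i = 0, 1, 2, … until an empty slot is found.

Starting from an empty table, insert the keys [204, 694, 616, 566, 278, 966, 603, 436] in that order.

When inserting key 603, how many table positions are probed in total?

204: h=3 => slot 3
694: h=9 => slot 9
616: h=9, probe 9,10 => slot 10
566: h=6 => slot 6
278: h=9, probe 9,10,11 => slot 11
966: h=4 => slot 4
603: h=9, probe 9,10,11,12 => slot 12
436: h=6, probe 6,7 => slot 7
Table: [—, —, —, 204, 966, —, 566, 436, —, 694, 616, 278, 603]

4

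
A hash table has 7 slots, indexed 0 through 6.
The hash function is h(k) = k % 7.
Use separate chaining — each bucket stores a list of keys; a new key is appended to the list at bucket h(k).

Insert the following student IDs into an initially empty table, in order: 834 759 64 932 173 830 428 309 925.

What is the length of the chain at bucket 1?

6

834 -> bucket 1
759 -> bucket 3
64 -> bucket 1 (collision)
932 -> bucket 1 (collision)
173 -> bucket 5
830 -> bucket 4
428 -> bucket 1 (collision)
309 -> bucket 1 (collision)
925 -> bucket 1 (collision)
Final buckets:
0: —
1: 834 -> 64 -> 932 -> 428 -> 309 -> 925
2: —
3: 759
4: 830
5: 173
6: —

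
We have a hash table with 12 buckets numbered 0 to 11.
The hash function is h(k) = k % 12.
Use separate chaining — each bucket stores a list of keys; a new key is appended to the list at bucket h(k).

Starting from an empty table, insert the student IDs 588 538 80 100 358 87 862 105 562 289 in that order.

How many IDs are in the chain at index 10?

Insert 588: h=0, bucket 0 empty → new chain.
Insert 538: h=10, bucket 10 empty → new chain.
Insert 80: h=8, bucket 8 empty → new chain.
Insert 100: h=4, bucket 4 empty → new chain.
Insert 358: h=10, bucket 10 nonempty → append to chain.
Insert 87: h=3, bucket 3 empty → new chain.
Insert 862: h=10, bucket 10 nonempty → append to chain.
Insert 105: h=9, bucket 9 empty → new chain.
Insert 562: h=10, bucket 10 nonempty → append to chain.
Insert 289: h=1, bucket 1 empty → new chain.
Final buckets:
0: 588
1: 289
2: —
3: 87
4: 100
5: —
6: —
7: —
8: 80
9: 105
10: 538 -> 358 -> 862 -> 562
11: —

4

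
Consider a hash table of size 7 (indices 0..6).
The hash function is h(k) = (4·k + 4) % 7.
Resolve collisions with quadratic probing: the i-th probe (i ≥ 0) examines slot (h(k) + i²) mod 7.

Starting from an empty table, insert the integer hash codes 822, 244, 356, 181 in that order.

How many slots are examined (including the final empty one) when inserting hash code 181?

3

Insert 822: h=2, slot 2 empty → index 2.
Insert 244: h=0, slot 0 empty → index 0.
Insert 356: h=0, slot 0 occupied → index 1.
Insert 181: h=0, slots 0,1 occupied → index 4.
Table: [244, 356, 822, _, 181, _, _]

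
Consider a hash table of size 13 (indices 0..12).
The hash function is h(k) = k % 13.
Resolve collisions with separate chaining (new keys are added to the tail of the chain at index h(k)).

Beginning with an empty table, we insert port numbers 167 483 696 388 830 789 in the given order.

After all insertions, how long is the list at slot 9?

1

Insert 167: h=11, bucket 11 empty -> new chain.
Insert 483: h=2, bucket 2 empty -> new chain.
Insert 696: h=7, bucket 7 empty -> new chain.
Insert 388: h=11, bucket 11 nonempty -> append to chain.
Insert 830: h=11, bucket 11 nonempty -> append to chain.
Insert 789: h=9, bucket 9 empty -> new chain.
Final buckets:
0: —
1: —
2: 483
3: —
4: —
5: —
6: —
7: 696
8: —
9: 789
10: —
11: 167 -> 388 -> 830
12: —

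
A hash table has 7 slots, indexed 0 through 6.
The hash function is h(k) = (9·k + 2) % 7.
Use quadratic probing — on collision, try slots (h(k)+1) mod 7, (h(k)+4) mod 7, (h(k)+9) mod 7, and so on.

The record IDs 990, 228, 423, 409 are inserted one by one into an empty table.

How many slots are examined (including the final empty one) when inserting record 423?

990 hashes to 1; slot 1 is free → place at 1.
228 hashes to 3; slot 3 is free → place at 3.
423 hashes to 1; 1 taken → place at 2.
409 hashes to 1; 1,2 taken → place at 5.
Table: [., 990, 423, 228, ., 409, .]

2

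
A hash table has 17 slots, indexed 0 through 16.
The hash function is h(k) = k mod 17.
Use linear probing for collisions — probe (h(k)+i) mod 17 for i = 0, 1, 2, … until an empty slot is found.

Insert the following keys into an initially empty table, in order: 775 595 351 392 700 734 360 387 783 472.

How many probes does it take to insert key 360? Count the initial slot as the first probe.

775 hashes to 10; slot 10 is free -> place at 10.
595 hashes to 0; slot 0 is free -> place at 0.
351 hashes to 11; slot 11 is free -> place at 11.
392 hashes to 1; slot 1 is free -> place at 1.
700 hashes to 3; slot 3 is free -> place at 3.
734 hashes to 3; 3 taken -> place at 4.
360 hashes to 3; 3,4 taken -> place at 5.
387 hashes to 13; slot 13 is free -> place at 13.
783 hashes to 1; 1 taken -> place at 2.
472 hashes to 13; 13 taken -> place at 14.
Table: [595, 392, 783, 700, 734, 360, ∅, ∅, ∅, ∅, 775, 351, ∅, 387, 472, ∅, ∅]

3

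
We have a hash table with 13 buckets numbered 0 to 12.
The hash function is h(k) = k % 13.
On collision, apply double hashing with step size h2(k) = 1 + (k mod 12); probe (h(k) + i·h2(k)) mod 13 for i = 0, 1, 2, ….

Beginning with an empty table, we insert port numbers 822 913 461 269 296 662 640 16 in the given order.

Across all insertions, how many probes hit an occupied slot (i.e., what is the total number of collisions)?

Insert 822: h=3, slot 3 empty → index 3.
Insert 913: h=3, h2=2, slot 3 occupied → index 5.
Insert 461: h=6, slot 6 empty → index 6.
Insert 269: h=9, slot 9 empty → index 9.
Insert 296: h=10, slot 10 empty → index 10.
Insert 662: h=12, slot 12 empty → index 12.
Insert 640: h=3, h2=5, slot 3 occupied → index 8.
Insert 16: h=3, h2=5, slots 3,8 occupied → index 0.
Table: [16, ., ., 822, ., 913, 461, ., 640, 269, 296, ., 662]

4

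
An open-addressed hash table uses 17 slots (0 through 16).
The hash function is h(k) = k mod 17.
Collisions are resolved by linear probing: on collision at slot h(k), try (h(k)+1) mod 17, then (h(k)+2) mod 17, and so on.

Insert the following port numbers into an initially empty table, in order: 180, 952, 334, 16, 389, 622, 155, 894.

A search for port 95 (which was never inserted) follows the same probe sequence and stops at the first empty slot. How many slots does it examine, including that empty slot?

5

180 hashes to 10; slot 10 is free → place at 10.
952 hashes to 0; slot 0 is free → place at 0.
334 hashes to 11; slot 11 is free → place at 11.
16 hashes to 16; slot 16 is free → place at 16.
389 hashes to 15; slot 15 is free → place at 15.
622 hashes to 10; 10,11 taken → place at 12.
155 hashes to 2; slot 2 is free → place at 2.
894 hashes to 10; 10,11,12 taken → place at 13.
Table: [952, ., 155, ., ., ., ., ., ., ., 180, 334, 622, 894, ., 389, 16]
Lookup 95: h=10, probe 10,11,12,13,14 → slot 14 empty, not found.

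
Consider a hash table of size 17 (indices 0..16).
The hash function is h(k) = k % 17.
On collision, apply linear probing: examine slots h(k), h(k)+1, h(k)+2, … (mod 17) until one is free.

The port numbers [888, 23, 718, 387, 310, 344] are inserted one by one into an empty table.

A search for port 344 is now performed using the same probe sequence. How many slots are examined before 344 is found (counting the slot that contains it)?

5

888 hashes to 4; slot 4 is free -> place at 4.
23 hashes to 6; slot 6 is free -> place at 6.
718 hashes to 4; 4 taken -> place at 5.
387 hashes to 13; slot 13 is free -> place at 13.
310 hashes to 4; 4,5,6 taken -> place at 7.
344 hashes to 4; 4,5,6,7 taken -> place at 8.
Table: [∅, ∅, ∅, ∅, 888, 718, 23, 310, 344, ∅, ∅, ∅, ∅, 387, ∅, ∅, ∅]
Lookup 344: h=4, probe 4,5,6,7,8 → found at 8.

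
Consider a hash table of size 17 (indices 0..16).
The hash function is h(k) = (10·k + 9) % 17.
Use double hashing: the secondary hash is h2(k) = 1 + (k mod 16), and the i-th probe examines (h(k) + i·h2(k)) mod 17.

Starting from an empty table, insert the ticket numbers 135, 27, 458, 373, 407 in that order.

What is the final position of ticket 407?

135 hashes to 16; slot 16 is free → place at 16.
27 hashes to 7; slot 7 is free → place at 7.
458 hashes to 16, h2=11; 16 taken → place at 10.
373 hashes to 16, h2=6; 16 taken → place at 5.
407 hashes to 16, h2=8; 16,7 taken → place at 15.
Table: [., ., ., ., ., 373, ., 27, ., ., 458, ., ., ., ., 407, 135]

15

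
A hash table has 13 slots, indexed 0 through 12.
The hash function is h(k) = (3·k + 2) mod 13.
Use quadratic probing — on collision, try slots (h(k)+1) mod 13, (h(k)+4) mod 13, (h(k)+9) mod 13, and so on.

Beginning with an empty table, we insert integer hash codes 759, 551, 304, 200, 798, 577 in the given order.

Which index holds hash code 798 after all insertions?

7

759: h=4 -> slot 4
551: h=4, probe 4,5 -> slot 5
304: h=4, probe 4,5,8 -> slot 8
200: h=4, probe 4,5,8,0 -> slot 0
798: h=4, probe 4,5,8,0,7 -> slot 7
577: h=4, probe 4,5,8,0,7,3 -> slot 3
Table: [200, —, —, 577, 759, 551, —, 798, 304, —, —, —, —]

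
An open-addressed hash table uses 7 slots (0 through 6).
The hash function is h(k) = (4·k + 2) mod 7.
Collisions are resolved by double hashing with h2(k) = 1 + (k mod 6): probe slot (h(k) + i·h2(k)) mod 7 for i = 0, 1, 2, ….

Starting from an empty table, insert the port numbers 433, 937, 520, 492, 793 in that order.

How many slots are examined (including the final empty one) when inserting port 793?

433: h=5 -> slot 5
937: h=5, h2=2, probe 5,0 -> slot 0
520: h=3 -> slot 3
492: h=3, h2=1, probe 3,4 -> slot 4
793: h=3, h2=2, probe 3,5,0,2 -> slot 2
Table: [937, _, 793, 520, 492, 433, _]

4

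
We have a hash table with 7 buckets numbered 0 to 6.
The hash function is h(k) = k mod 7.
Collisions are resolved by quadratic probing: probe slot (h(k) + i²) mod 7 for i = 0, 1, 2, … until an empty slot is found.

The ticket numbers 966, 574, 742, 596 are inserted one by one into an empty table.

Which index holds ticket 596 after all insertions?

966: h=0 → slot 0
574: h=0, probe 0,1 → slot 1
742: h=0, probe 0,1,4 → slot 4
596: h=1, probe 1,2 → slot 2
Table: [966, 574, 596, —, 742, —, —]

2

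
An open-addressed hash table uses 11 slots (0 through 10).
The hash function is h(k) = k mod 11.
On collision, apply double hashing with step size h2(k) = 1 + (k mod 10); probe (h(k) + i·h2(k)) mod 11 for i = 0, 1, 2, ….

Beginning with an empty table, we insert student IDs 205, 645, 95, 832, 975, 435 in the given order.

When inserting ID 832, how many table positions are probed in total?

2

205: h=7 → slot 7
645: h=7, h2=6, probe 7,2 → slot 2
95: h=7, h2=6, probe 7,2,8 → slot 8
832: h=7, h2=3, probe 7,10 → slot 10
975: h=7, h2=6, probe 7,2,8,3 → slot 3
435: h=6 → slot 6
Table: [—, —, 645, 975, —, —, 435, 205, 95, —, 832]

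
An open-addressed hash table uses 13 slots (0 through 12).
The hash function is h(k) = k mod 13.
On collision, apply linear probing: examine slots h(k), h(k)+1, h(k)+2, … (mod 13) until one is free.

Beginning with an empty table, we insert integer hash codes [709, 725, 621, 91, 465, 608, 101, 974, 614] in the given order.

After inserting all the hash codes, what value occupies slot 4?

614

Insert 709: h=7, slot 7 empty -> index 7.
Insert 725: h=10, slot 10 empty -> index 10.
Insert 621: h=10, slot 10 occupied -> index 11.
Insert 91: h=0, slot 0 empty -> index 0.
Insert 465: h=10, slots 10,11 occupied -> index 12.
Insert 608: h=10, slots 10,11,12,0 occupied -> index 1.
Insert 101: h=10, slots 10,11,12,0,1 occupied -> index 2.
Insert 974: h=12, slots 12,0,1,2 occupied -> index 3.
Insert 614: h=3, slot 3 occupied -> index 4.
Table: [91, 608, 101, 974, 614, -, -, 709, -, -, 725, 621, 465]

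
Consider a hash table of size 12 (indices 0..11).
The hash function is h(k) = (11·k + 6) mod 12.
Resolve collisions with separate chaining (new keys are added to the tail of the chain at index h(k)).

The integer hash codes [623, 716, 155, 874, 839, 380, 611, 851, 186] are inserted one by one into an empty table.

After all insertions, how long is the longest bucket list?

623 -> bucket 7
716 -> bucket 10
155 -> bucket 7 (collision)
874 -> bucket 8
839 -> bucket 7 (collision)
380 -> bucket 10 (collision)
611 -> bucket 7 (collision)
851 -> bucket 7 (collision)
186 -> bucket 0
Final buckets:
0: 186
1: —
2: —
3: —
4: —
5: —
6: —
7: 623 -> 155 -> 839 -> 611 -> 851
8: 874
9: —
10: 716 -> 380
11: —

5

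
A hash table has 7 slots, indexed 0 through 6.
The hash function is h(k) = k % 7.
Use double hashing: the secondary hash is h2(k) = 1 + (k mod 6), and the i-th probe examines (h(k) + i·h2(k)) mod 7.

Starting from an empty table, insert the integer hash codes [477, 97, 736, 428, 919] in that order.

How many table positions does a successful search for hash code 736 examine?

Insert 477: h=1, slot 1 empty -> index 1.
Insert 97: h=6, slot 6 empty -> index 6.
Insert 736: h=1, h2=5, slots 1,6 occupied -> index 4.
Insert 428: h=1, h2=3, slots 1,4 occupied -> index 0.
Insert 919: h=2, slot 2 empty -> index 2.
Table: [428, 477, 919, _, 736, _, 97]
Lookup 736: h=1, h2=5, probe 1,6,4 → found at 4.

3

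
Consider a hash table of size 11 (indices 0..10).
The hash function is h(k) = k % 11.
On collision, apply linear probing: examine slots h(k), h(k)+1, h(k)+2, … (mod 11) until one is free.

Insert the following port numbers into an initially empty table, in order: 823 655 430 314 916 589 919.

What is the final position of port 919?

Insert 823: h=9, slot 9 empty → index 9.
Insert 655: h=6, slot 6 empty → index 6.
Insert 430: h=1, slot 1 empty → index 1.
Insert 314: h=6, slot 6 occupied → index 7.
Insert 916: h=3, slot 3 empty → index 3.
Insert 589: h=6, slots 6,7 occupied → index 8.
Insert 919: h=6, slots 6,7,8,9 occupied → index 10.
Table: [., 430, ., 916, ., ., 655, 314, 589, 823, 919]

10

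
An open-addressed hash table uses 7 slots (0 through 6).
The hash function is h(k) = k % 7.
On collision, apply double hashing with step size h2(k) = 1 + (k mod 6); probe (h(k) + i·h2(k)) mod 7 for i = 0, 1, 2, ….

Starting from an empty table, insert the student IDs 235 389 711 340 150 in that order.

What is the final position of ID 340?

2

235: h=4 → slot 4
389: h=4, h2=6, probe 4,3 → slot 3
711: h=4, h2=4, probe 4,1 → slot 1
340: h=4, h2=5, probe 4,2 → slot 2
150: h=3, h2=1, probe 3,4,5 → slot 5
Table: [∅, 711, 340, 389, 235, 150, ∅]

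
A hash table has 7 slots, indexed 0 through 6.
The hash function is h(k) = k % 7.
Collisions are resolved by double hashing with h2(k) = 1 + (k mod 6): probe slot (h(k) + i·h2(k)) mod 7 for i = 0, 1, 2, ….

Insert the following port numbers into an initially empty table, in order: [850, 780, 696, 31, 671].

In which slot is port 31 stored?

0

850 hashes to 3; slot 3 is free → place at 3.
780 hashes to 3, h2=1; 3 taken → place at 4.
696 hashes to 3, h2=1; 3,4 taken → place at 5.
31 hashes to 3, h2=2; 3,5 taken → place at 0.
671 hashes to 6; slot 6 is free → place at 6.
Table: [31, —, —, 850, 780, 696, 671]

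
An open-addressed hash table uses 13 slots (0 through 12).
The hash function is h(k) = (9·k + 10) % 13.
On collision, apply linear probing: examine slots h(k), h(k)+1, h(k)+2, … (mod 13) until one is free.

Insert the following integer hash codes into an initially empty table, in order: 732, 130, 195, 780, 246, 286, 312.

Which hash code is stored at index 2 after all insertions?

732: h=7 => slot 7
130: h=10 => slot 10
195: h=10, probe 10,11 => slot 11
780: h=10, probe 10,11,12 => slot 12
246: h=1 => slot 1
286: h=10, probe 10,11,12,0 => slot 0
312: h=10, probe 10,11,12,0,1,2 => slot 2
Table: [286, 246, 312, —, —, —, —, 732, —, —, 130, 195, 780]

312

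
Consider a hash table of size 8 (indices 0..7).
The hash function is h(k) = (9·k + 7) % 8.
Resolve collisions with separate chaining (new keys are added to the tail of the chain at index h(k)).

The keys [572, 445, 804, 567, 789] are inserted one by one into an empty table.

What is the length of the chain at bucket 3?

2

572 → bucket 3
445 → bucket 4
804 → bucket 3 (collision)
567 → bucket 6
789 → bucket 4 (collision)
Final buckets:
0: -
1: -
2: -
3: 572 -> 804
4: 445 -> 789
5: -
6: 567
7: -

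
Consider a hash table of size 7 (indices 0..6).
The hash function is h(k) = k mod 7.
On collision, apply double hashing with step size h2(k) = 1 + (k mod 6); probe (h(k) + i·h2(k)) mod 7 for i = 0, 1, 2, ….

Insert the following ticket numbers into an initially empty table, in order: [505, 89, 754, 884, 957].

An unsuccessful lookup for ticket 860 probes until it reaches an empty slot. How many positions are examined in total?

505: h=1 -> slot 1
89: h=5 -> slot 5
754: h=5, h2=5, probe 5,3 -> slot 3
884: h=2 -> slot 2
957: h=5, h2=4, probe 5,2,6 -> slot 6
Table: [-, 505, 884, 754, -, 89, 957]
Lookup 860: h=6, h2=3, probe 6,2,5,1,4 → slot 4 empty, not found.

5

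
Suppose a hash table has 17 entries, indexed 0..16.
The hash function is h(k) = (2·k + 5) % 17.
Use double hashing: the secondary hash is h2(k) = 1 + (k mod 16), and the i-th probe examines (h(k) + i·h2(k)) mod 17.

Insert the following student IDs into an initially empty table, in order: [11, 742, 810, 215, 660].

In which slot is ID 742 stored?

0

11 hashes to 10; slot 10 is free -> place at 10.
742 hashes to 10, h2=7; 10 taken -> place at 0.
810 hashes to 10, h2=11; 10 taken -> place at 4.
215 hashes to 10, h2=8; 10 taken -> place at 1.
660 hashes to 16; slot 16 is free -> place at 16.
Table: [742, 215, _, _, 810, _, _, _, _, _, 11, _, _, _, _, _, 660]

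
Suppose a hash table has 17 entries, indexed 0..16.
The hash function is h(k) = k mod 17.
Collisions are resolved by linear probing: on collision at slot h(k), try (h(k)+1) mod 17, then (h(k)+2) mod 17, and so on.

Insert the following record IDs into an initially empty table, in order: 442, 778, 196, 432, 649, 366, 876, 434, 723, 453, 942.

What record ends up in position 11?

876

442: h=0 => slot 0
778: h=13 => slot 13
196: h=9 => slot 9
432: h=7 => slot 7
649: h=3 => slot 3
366: h=9, probe 9,10 => slot 10
876: h=9, probe 9,10,11 => slot 11
434: h=9, probe 9,10,11,12 => slot 12
723: h=9, probe 9,10,11,12,13,14 => slot 14
453: h=11, probe 11,12,13,14,15 => slot 15
942: h=7, probe 7,8 => slot 8
Table: [442, ∅, ∅, 649, ∅, ∅, ∅, 432, 942, 196, 366, 876, 434, 778, 723, 453, ∅]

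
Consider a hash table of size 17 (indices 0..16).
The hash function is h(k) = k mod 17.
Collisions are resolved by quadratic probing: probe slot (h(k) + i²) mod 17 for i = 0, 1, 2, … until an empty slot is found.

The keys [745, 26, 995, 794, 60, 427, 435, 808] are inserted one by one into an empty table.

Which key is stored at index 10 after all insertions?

995

Insert 745: h=14, slot 14 empty -> index 14.
Insert 26: h=9, slot 9 empty -> index 9.
Insert 995: h=9, slot 9 occupied -> index 10.
Insert 794: h=12, slot 12 empty -> index 12.
Insert 60: h=9, slots 9,10 occupied -> index 13.
Insert 427: h=2, slot 2 empty -> index 2.
Insert 435: h=10, slot 10 occupied -> index 11.
Insert 808: h=9, slots 9,10,13 occupied -> index 1.
Table: [., 808, 427, ., ., ., ., ., ., 26, 995, 435, 794, 60, 745, ., .]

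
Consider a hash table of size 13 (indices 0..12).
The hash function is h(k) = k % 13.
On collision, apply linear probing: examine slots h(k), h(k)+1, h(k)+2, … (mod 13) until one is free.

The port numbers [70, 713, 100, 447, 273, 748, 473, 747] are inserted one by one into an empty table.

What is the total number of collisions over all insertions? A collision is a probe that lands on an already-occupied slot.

8

70 hashes to 5; slot 5 is free => place at 5.
713 hashes to 11; slot 11 is free => place at 11.
100 hashes to 9; slot 9 is free => place at 9.
447 hashes to 5; 5 taken => place at 6.
273 hashes to 0; slot 0 is free => place at 0.
748 hashes to 7; slot 7 is free => place at 7.
473 hashes to 5; 5,6,7 taken => place at 8.
747 hashes to 6; 6,7,8,9 taken => place at 10.
Table: [273, ., ., ., ., 70, 447, 748, 473, 100, 747, 713, .]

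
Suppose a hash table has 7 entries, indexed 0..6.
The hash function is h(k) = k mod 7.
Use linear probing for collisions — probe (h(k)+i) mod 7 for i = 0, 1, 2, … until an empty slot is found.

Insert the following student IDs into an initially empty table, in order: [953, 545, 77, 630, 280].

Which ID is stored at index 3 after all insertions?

953 hashes to 1; slot 1 is free → place at 1.
545 hashes to 6; slot 6 is free → place at 6.
77 hashes to 0; slot 0 is free → place at 0.
630 hashes to 0; 0,1 taken → place at 2.
280 hashes to 0; 0,1,2 taken → place at 3.
Table: [77, 953, 630, 280, _, _, 545]

280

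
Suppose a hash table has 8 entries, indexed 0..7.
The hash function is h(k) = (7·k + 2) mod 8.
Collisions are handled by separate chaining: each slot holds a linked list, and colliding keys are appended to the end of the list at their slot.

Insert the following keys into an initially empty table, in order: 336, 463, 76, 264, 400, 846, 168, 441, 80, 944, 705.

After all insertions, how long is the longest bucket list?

6

336 → bucket 2
463 → bucket 3
76 → bucket 6
264 → bucket 2 (collision)
400 → bucket 2 (collision)
846 → bucket 4
168 → bucket 2 (collision)
441 → bucket 1
80 → bucket 2 (collision)
944 → bucket 2 (collision)
705 → bucket 1 (collision)
Final buckets:
0: -
1: 441 -> 705
2: 336 -> 264 -> 400 -> 168 -> 80 -> 944
3: 463
4: 846
5: -
6: 76
7: -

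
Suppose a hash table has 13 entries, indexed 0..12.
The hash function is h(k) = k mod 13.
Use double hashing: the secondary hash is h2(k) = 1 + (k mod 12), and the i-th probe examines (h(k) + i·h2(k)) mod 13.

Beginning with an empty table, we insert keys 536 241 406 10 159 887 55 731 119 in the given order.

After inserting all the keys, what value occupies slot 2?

536: h=3 → slot 3
241: h=7 → slot 7
406: h=3, h2=11, probe 3,1 → slot 1
10: h=10 → slot 10
159: h=3, h2=4, probe 3,7,11 → slot 11
887: h=3, h2=12, probe 3,2 → slot 2
55: h=3, h2=8, probe 3,11,6 → slot 6
731: h=3, h2=12, probe 3,2,1,0 → slot 0
119: h=2, h2=12, probe 2,1,0,12 → slot 12
Table: [731, 406, 887, 536, ., ., 55, 241, ., ., 10, 159, 119]

887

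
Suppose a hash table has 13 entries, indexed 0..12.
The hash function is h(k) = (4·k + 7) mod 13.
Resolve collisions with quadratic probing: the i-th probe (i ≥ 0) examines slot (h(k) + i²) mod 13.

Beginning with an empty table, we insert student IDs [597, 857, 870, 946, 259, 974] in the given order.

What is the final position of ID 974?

Insert 597: h=3, slot 3 empty => index 3.
Insert 857: h=3, slot 3 occupied => index 4.
Insert 870: h=3, slots 3,4 occupied => index 7.
Insert 946: h=8, slot 8 empty => index 8.
Insert 259: h=3, slots 3,4,7 occupied => index 12.
Insert 974: h=3, slots 3,4,7,12 occupied => index 6.
Table: [_, _, _, 597, 857, _, 974, 870, 946, _, _, _, 259]

6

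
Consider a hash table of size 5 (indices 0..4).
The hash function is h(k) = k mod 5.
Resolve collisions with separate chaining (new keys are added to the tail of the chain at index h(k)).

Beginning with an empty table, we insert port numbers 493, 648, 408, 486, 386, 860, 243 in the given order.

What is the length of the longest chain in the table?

4

Insert 493: h=3, bucket 3 empty -> new chain.
Insert 648: h=3, bucket 3 nonempty -> append to chain.
Insert 408: h=3, bucket 3 nonempty -> append to chain.
Insert 486: h=1, bucket 1 empty -> new chain.
Insert 386: h=1, bucket 1 nonempty -> append to chain.
Insert 860: h=0, bucket 0 empty -> new chain.
Insert 243: h=3, bucket 3 nonempty -> append to chain.
Final buckets:
0: 860
1: 486 -> 386
2: -
3: 493 -> 648 -> 408 -> 243
4: -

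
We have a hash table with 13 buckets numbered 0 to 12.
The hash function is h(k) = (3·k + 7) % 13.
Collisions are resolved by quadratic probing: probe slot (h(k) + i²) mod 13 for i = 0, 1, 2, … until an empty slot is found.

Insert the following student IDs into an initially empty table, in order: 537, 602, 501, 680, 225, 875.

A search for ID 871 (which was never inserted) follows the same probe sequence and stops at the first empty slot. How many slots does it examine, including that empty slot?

Insert 537: h=6, slot 6 empty -> index 6.
Insert 602: h=6, slot 6 occupied -> index 7.
Insert 501: h=2, slot 2 empty -> index 2.
Insert 680: h=6, slots 6,7 occupied -> index 10.
Insert 225: h=6, slots 6,7,10,2 occupied -> index 9.
Insert 875: h=6, slots 6,7,10,2,9 occupied -> index 5.
Table: [-, -, 501, -, -, 875, 537, 602, -, 225, 680, -, -]
Lookup 871: h=7, probe 7,8 → slot 8 empty, not found.

2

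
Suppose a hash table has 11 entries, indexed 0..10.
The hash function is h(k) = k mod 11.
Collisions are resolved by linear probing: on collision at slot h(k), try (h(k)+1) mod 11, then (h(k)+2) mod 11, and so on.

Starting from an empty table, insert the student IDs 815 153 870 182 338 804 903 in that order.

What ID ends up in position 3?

815 hashes to 1; slot 1 is free → place at 1.
153 hashes to 10; slot 10 is free → place at 10.
870 hashes to 1; 1 taken → place at 2.
182 hashes to 6; slot 6 is free → place at 6.
338 hashes to 8; slot 8 is free → place at 8.
804 hashes to 1; 1,2 taken → place at 3.
903 hashes to 1; 1,2,3 taken → place at 4.
Table: [_, 815, 870, 804, 903, _, 182, _, 338, _, 153]

804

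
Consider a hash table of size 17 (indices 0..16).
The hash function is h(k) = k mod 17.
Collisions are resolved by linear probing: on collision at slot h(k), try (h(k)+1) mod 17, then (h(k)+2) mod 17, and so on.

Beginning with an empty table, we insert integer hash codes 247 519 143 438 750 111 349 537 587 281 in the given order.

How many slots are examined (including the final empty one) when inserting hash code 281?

8

Insert 247: h=9, slot 9 empty -> index 9.
Insert 519: h=9, slot 9 occupied -> index 10.
Insert 143: h=7, slot 7 empty -> index 7.
Insert 438: h=13, slot 13 empty -> index 13.
Insert 750: h=2, slot 2 empty -> index 2.
Insert 111: h=9, slots 9,10 occupied -> index 11.
Insert 349: h=9, slots 9,10,11 occupied -> index 12.
Insert 537: h=10, slots 10,11,12,13 occupied -> index 14.
Insert 587: h=9, slots 9,10,11,12,13,14 occupied -> index 15.
Insert 281: h=9, slots 9,10,11,12,13,14,15 occupied -> index 16.
Table: [., ., 750, ., ., ., ., 143, ., 247, 519, 111, 349, 438, 537, 587, 281]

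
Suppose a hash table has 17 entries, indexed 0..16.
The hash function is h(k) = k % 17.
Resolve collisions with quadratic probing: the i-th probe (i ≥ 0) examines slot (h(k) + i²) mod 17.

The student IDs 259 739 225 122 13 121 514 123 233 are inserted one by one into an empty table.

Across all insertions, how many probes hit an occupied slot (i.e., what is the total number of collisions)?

259 hashes to 4; slot 4 is free => place at 4.
739 hashes to 8; slot 8 is free => place at 8.
225 hashes to 4; 4 taken => place at 5.
122 hashes to 3; slot 3 is free => place at 3.
13 hashes to 13; slot 13 is free => place at 13.
121 hashes to 2; slot 2 is free => place at 2.
514 hashes to 4; 4,5,8,13,3 taken => place at 12.
123 hashes to 4; 4,5,8,13,3,12 taken => place at 6.
233 hashes to 12; 12,13 taken => place at 16.
Table: [., ., 121, 122, 259, 225, 123, ., 739, ., ., ., 514, 13, ., ., 233]

14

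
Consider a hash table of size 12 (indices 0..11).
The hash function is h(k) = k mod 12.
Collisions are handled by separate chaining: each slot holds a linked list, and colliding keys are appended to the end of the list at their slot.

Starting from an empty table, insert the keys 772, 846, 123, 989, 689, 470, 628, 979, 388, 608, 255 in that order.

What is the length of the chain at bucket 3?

Insert 772: h=4, bucket 4 empty -> new chain.
Insert 846: h=6, bucket 6 empty -> new chain.
Insert 123: h=3, bucket 3 empty -> new chain.
Insert 989: h=5, bucket 5 empty -> new chain.
Insert 689: h=5, bucket 5 nonempty -> append to chain.
Insert 470: h=2, bucket 2 empty -> new chain.
Insert 628: h=4, bucket 4 nonempty -> append to chain.
Insert 979: h=7, bucket 7 empty -> new chain.
Insert 388: h=4, bucket 4 nonempty -> append to chain.
Insert 608: h=8, bucket 8 empty -> new chain.
Insert 255: h=3, bucket 3 nonempty -> append to chain.
Final buckets:
0: _
1: _
2: 470
3: 123 -> 255
4: 772 -> 628 -> 388
5: 989 -> 689
6: 846
7: 979
8: 608
9: _
10: _
11: _

2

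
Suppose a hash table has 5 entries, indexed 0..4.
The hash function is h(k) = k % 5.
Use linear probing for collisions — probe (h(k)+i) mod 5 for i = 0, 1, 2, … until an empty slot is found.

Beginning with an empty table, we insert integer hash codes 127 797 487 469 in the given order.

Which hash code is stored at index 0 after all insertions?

127: h=2 -> slot 2
797: h=2, probe 2,3 -> slot 3
487: h=2, probe 2,3,4 -> slot 4
469: h=4, probe 4,0 -> slot 0
Table: [469, ∅, 127, 797, 487]

469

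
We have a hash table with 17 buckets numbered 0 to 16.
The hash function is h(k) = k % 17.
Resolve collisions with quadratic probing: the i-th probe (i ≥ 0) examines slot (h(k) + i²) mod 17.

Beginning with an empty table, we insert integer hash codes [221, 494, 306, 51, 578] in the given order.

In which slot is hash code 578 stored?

16

Insert 221: h=0, slot 0 empty => index 0.
Insert 494: h=1, slot 1 empty => index 1.
Insert 306: h=0, slots 0,1 occupied => index 4.
Insert 51: h=0, slots 0,1,4 occupied => index 9.
Insert 578: h=0, slots 0,1,4,9 occupied => index 16.
Table: [221, 494, -, -, 306, -, -, -, -, 51, -, -, -, -, -, -, 578]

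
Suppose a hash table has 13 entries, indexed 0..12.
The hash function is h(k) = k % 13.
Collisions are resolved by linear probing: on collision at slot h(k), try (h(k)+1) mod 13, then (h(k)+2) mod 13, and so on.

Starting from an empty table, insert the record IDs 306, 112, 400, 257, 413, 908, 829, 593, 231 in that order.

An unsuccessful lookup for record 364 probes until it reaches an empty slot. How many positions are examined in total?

4

306: h=7 => slot 7
112: h=8 => slot 8
400: h=10 => slot 10
257: h=10, probe 10,11 => slot 11
413: h=10, probe 10,11,12 => slot 12
908: h=11, probe 11,12,0 => slot 0
829: h=10, probe 10,11,12,0,1 => slot 1
593: h=8, probe 8,9 => slot 9
231: h=10, probe 10,11,12,0,1,2 => slot 2
Table: [908, 829, 231, ∅, ∅, ∅, ∅, 306, 112, 593, 400, 257, 413]
Lookup 364: h=0, probe 0,1,2,3 → slot 3 empty, not found.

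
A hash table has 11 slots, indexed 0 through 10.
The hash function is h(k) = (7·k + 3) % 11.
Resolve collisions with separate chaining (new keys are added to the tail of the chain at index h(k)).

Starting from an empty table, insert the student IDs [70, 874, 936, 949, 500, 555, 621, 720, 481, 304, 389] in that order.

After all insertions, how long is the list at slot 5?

5

70 -> bucket 9
874 -> bucket 5
936 -> bucket 10
949 -> bucket 2
500 -> bucket 5 (collision)
555 -> bucket 5 (collision)
621 -> bucket 5 (collision)
720 -> bucket 5 (collision)
481 -> bucket 4
304 -> bucket 8
389 -> bucket 9 (collision)
Final buckets:
0: .
1: .
2: 949
3: .
4: 481
5: 874 -> 500 -> 555 -> 621 -> 720
6: .
7: .
8: 304
9: 70 -> 389
10: 936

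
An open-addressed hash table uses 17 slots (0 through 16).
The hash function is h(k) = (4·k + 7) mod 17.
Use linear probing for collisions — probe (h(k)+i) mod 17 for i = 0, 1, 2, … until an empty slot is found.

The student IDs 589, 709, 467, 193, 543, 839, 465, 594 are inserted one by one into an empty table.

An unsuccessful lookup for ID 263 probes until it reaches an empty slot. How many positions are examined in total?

589: h=0 -> slot 0
709: h=4 -> slot 4
467: h=5 -> slot 5
193: h=14 -> slot 14
543: h=3 -> slot 3
839: h=14, probe 14,15 -> slot 15
465: h=14, probe 14,15,16 -> slot 16
594: h=3, probe 3,4,5,6 -> slot 6
Table: [589, -, -, 543, 709, 467, 594, -, -, -, -, -, -, -, 193, 839, 465]
Lookup 263: h=5, probe 5,6,7 → slot 7 empty, not found.

3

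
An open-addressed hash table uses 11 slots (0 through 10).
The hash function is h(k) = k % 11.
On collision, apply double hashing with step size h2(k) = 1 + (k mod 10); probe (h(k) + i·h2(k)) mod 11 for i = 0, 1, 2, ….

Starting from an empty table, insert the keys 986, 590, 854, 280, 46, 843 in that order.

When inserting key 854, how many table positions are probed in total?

Insert 986: h=7, slot 7 empty → index 7.
Insert 590: h=7, h2=1, slot 7 occupied → index 8.
Insert 854: h=7, h2=5, slot 7 occupied → index 1.
Insert 280: h=5, slot 5 empty → index 5.
Insert 46: h=2, slot 2 empty → index 2.
Insert 843: h=7, h2=4, slot 7 occupied → index 0.
Table: [843, 854, 46, ∅, ∅, 280, ∅, 986, 590, ∅, ∅]

2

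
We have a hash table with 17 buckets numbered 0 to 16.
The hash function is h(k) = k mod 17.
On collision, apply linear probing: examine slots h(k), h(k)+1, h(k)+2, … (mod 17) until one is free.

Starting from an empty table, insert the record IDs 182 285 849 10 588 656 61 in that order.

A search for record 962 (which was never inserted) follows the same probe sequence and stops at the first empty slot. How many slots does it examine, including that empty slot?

8

182 hashes to 12; slot 12 is free -> place at 12.
285 hashes to 13; slot 13 is free -> place at 13.
849 hashes to 16; slot 16 is free -> place at 16.
10 hashes to 10; slot 10 is free -> place at 10.
588 hashes to 10; 10 taken -> place at 11.
656 hashes to 10; 10,11,12,13 taken -> place at 14.
61 hashes to 10; 10,11,12,13,14 taken -> place at 15.
Table: [—, —, —, —, —, —, —, —, —, —, 10, 588, 182, 285, 656, 61, 849]
Lookup 962: h=10, probe 10,11,12,13,14,15,16,0 → slot 0 empty, not found.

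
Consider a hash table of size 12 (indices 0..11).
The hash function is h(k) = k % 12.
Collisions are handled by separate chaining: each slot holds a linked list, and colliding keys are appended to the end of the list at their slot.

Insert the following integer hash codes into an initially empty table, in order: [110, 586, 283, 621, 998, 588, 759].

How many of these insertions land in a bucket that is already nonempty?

Insert 110: h=2, bucket 2 empty → new chain.
Insert 586: h=10, bucket 10 empty → new chain.
Insert 283: h=7, bucket 7 empty → new chain.
Insert 621: h=9, bucket 9 empty → new chain.
Insert 998: h=2, bucket 2 nonempty → append to chain.
Insert 588: h=0, bucket 0 empty → new chain.
Insert 759: h=3, bucket 3 empty → new chain.
Final buckets:
0: 588
1: ∅
2: 110 -> 998
3: 759
4: ∅
5: ∅
6: ∅
7: 283
8: ∅
9: 621
10: 586
11: ∅

1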